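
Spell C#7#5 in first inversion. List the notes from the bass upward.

E# G## B C#

In root position, C#7#5 is C#–E#–G##–B.
First inversion puts the third (E#) in the bass.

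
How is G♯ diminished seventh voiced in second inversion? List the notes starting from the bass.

D, F, G#, B

In root position, G♯ diminished seventh is G#–B–D–F.
Second inversion puts the fifth (D) in the bass.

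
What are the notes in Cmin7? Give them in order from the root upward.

C Eb G Bb

Cmin7 is a minor seventh built on C.
C — root
Eb — minor 3rd
G — perfect 5th
Bb — minor 7th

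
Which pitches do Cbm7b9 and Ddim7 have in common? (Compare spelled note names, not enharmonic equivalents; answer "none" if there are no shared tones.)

Cb

Cbm7b9: Cb Ebb Gb Bbb Dbb
Ddim7: D F Ab Cb
Common to both → Cb.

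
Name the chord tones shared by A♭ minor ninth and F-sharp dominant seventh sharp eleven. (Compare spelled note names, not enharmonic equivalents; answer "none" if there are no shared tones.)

A♭ minor ninth = A-flat, C-flat, E-flat, G-flat, B-flat.
F-sharp dominant seventh sharp eleven = F-sharp, A-sharp, C-sharp, E, B-sharp.
Shared: none.

none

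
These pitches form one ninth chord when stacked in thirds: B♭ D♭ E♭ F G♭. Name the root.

Stacking in thirds gives E♭ – G♭ – B♭ – D♭ – F, so E♭ is the root — E♭ minor ninth.

E♭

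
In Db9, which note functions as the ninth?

Root of Db9 = D♭. The 9th is a major 9th: D♭ up a major 9th → E♭.

E♭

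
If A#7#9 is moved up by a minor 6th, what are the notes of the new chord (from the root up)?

F#  A#  C#  E  G##

A minor 6th up from A# is F#, so the new chord is F# dominant seventh sharp nine.
Root: F#
Major 3rd (3rd): A#
Perfect 5th (5th): C#
Minor 7th (7th): E
Augmented 9th (9th): G##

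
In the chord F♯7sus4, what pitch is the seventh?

E

F♯7sus4 is built on F♯; its 7th is a minor 7th above the root.
A seventh above F uses the letter E, and the minor 7th above F♯ is E.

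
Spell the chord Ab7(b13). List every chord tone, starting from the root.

A♭, C, E♭, G♭, F♭

Ab7(b13): dominant seventh flat thirteen on A♭.
- root: A♭
- major 3rd: C
- perfect 5th: E♭
- minor 7th: G♭
- minor 13th: F♭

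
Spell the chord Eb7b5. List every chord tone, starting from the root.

Root Eb, quality dominant seventh flat five:
- root: Eb
- major 3rd: G
- diminished 5th: Bbb
- minor 7th: Db

Eb  G  Bbb  Db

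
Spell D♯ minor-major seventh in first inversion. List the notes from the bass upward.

F-sharp A-sharp C-double-sharp D-sharp

D♯ minor-major seventh = D-sharp–F-sharp–A-sharp–C-double-sharp; first inversion → third (F-sharp) lowest.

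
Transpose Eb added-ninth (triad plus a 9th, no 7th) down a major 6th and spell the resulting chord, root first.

G-flat  B-flat  D-flat  A-flat

Transposed root: E-flat → G-flat (major 6th down). So we spell G-flat added-ninth:
G-flat — root
B-flat — major 3rd
D-flat — perfect 5th
A-flat — major 9th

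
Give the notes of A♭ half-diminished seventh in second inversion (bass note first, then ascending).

E-double-flat – G-flat – A-flat – C-flat

A♭ half-diminished seventh = A-flat–C-flat–E-double-flat–G-flat; second inversion → fifth (E-double-flat) lowest.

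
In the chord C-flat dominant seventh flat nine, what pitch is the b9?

Dbb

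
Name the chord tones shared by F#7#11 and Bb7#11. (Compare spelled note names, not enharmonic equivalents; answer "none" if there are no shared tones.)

E

F#7#11: F# A# C# E B#
Bb7#11: Bb D F Ab E
Common to both → E.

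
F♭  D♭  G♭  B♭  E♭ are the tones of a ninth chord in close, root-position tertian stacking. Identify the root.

E♭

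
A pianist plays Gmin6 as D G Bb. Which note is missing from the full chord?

The full Gmin6 chord is G, Bb, D, E.
Comparing with the voicing, the major 6th (6th) — E — is absent.

E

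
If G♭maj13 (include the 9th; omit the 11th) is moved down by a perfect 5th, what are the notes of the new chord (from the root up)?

A perfect 5th down from G♭ is C♭, so the new chord is C♭ major thirteenth.
- root: C♭
- major 3rd: E♭
- perfect 5th: G♭
- major 7th: B♭
- major 9th: D♭
- major 13th: A♭

C♭ E♭ G♭ B♭ D♭ A♭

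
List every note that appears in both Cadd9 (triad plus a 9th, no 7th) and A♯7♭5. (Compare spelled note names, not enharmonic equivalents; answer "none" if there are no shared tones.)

Cadd9 = C, E, G, D.
A♯7♭5 = A#, C##, E, G#.
Shared: E.

E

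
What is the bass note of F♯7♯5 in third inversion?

E

F♯7♯5 in root position is F#–A#–C##–E.
Third inversion places the seventh in the bass, which is E.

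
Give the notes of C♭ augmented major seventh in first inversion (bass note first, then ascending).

Eb, G, Bb, Cb

C♭ augmented major seventh = Cb–Eb–G–Bb; first inversion → third (Eb) lowest.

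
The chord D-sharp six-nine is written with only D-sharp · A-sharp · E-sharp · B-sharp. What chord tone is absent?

F-double-sharp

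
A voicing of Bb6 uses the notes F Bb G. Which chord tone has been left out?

D

Bb6 = Bb, D, F, G. The voicing lacks the 3rd (major 3rd), D.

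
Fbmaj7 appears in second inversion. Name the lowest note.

C♭

Fbmaj7 in root position is F♭–A♭–C♭–E♭.
Second inversion places the fifth in the bass, which is C♭.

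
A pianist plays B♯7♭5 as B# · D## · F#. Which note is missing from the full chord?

The full B♯7♭5 chord is B#, D##, F#, A#.
Comparing with the voicing, the minor 7th (7th) — A# — is absent.

A#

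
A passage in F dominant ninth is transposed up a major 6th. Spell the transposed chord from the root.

D, F-sharp, A, C, E

F up a major 6th → D. New chord: D dominant ninth.
- root: D
- major 3rd: F-sharp
- perfect 5th: A
- minor 7th: C
- major 9th: E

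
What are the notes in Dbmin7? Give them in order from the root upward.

Db  Fb  Ab  Cb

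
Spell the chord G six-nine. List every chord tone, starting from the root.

Root G, quality six-nine:
G — root
B — major 3rd
D — perfect 5th
E — major 6th
A — major 9th

G  B  D  E  A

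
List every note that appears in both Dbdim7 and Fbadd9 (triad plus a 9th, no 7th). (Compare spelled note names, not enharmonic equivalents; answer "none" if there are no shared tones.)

Dbdim7: Db Fb Abb Cbb
Fbadd9: Fb Ab Cb Gb
Common to both → Fb.

Fb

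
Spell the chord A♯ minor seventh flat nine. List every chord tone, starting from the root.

A-sharp C-sharp E-sharp G-sharp B

A♯ minor seventh flat nine: minor seventh flat nine on A-sharp.
A-sharp — root
C-sharp — minor 3rd
E-sharp — perfect 5th
G-sharp — minor 7th
B — minor 9th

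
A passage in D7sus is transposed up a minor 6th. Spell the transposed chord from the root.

A minor 6th up from D is Bb, so the new chord is Bb dominant seventh suspended fourth.
- root: Bb
- perfect 4th: Eb
- perfect 5th: F
- minor 7th: Ab

Bb, Eb, F, Ab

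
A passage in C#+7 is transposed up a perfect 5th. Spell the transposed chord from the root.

C# up a perfect 5th → G#. New chord: G# augmented seventh.
- root: G#
- major 3rd: B#
- augmented 5th: D##
- minor 7th: F#

G# – B# – D## – F#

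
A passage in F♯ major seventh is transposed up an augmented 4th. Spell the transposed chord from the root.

B-sharp, D-double-sharp, F-double-sharp, A-double-sharp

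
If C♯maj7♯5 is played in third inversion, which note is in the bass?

B#

C♯maj7♯5 in root position is C#–E#–G##–B#.
Third inversion places the seventh in the bass, which is B#.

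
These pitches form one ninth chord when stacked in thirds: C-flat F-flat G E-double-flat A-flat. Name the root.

F-flat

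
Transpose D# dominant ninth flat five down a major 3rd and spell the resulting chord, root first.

B – D♯ – F – A – C♯

A major 3rd down from D♯ is B, so the new chord is B dominant ninth flat five.
root → B
3rd (major 3rd) → D♯
5th (diminished 5th) → F
7th (minor 7th) → A
9th (major 9th) → C♯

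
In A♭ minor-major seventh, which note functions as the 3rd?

Root of A♭ minor-major seventh = A-flat. The 3rd is a minor 3rd: A-flat up a minor 3rd → C-flat.

C-flat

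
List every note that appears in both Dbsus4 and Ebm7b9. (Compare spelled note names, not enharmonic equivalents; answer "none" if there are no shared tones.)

Dbsus4: Db Gb Ab
Ebm7b9: Eb Gb Bb Db Fb
Common to both → Db, Gb.

Db  Gb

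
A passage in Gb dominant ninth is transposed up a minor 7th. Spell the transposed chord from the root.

Fb, Ab, Cb, Ebb, Gb

Gb up a minor 7th → Fb. New chord: Fb dominant ninth.
root → Fb
3rd (major 3rd) → Ab
5th (perfect 5th) → Cb
7th (minor 7th) → Ebb
9th (major 9th) → Gb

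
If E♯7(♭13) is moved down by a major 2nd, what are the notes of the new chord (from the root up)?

E# down a major 2nd → D#. New chord: D# dominant seventh flat thirteen.
Root: D#
Major 3rd (3rd): F##
Perfect 5th (5th): A#
Minor 7th (7th): C#
Minor 13th (13th): B

D#, F##, A#, C#, B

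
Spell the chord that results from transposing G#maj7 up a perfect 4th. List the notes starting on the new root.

C#, E#, G#, B#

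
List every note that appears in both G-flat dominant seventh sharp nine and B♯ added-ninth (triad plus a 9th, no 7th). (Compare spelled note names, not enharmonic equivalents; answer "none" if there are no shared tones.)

none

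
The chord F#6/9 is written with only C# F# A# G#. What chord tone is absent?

D#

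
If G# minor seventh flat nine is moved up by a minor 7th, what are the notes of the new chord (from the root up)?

A minor 7th up from G♯ is F♯, so the new chord is F♯ minor seventh flat nine.
- root: F♯
- minor 3rd: A
- perfect 5th: C♯
- minor 7th: E
- minor 9th: G

F♯ A C♯ E G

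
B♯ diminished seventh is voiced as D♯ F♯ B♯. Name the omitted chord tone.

B♯ diminished seventh = B♯, D♯, F♯, A. The voicing lacks the 7th (diminished 7th), A.

A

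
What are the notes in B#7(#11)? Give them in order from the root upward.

B#7(#11): dominant seventh sharp eleven on B#.
Root: B#
Major 3rd (3rd): D##
Perfect 5th (5th): F##
Minor 7th (7th): A#
Augmented 11th (11th): E##

B#, D##, F##, A#, E##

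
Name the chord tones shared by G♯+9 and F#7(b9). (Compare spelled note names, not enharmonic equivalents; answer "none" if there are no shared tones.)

G♯+9: G# B# D## F# A#
F#7(b9): F# A# C# E G
Common to both → F#, A#.

F#  A#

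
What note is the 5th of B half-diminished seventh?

F

Root of B half-diminished seventh = B. The 5th is a diminished 5th: B up a diminished 5th → F.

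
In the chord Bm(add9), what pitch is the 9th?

Root of Bm(add9) = B. The 9th is a major 9th: B up a major 9th → C♯.

C♯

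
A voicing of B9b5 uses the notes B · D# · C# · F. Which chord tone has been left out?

The full B9b5 chord is B, D#, F, A, C#.
Comparing with the voicing, the minor 7th (7th) — A — is absent.

A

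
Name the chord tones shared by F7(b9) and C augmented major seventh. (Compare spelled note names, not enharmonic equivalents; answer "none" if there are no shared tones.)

F7(b9) = F, A, C, Eb, Gb.
C augmented major seventh = C, E, G#, B.
Shared: C.

C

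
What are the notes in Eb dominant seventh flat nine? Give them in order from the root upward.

Eb – G – Bb – Db – Fb

Root Eb, quality dominant seventh flat nine:
- root: Eb
- major 3rd: G
- perfect 5th: Bb
- minor 7th: Db
- minor 9th: Fb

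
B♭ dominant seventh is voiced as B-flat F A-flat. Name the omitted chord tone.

The full B♭ dominant seventh chord is B-flat, D, F, A-flat.
Comparing with the voicing, the major 3rd (3rd) — D — is absent.

D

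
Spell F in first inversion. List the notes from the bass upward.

A C F

In root position, F is F–A–C.
First inversion puts the third (A) in the bass.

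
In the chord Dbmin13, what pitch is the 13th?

Root of Dbmin13 = D♭. The 13th is a major 13th: D♭ up a major 13th → B♭.

B♭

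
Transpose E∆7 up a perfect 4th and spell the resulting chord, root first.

A  C♯  E  G♯

E up a perfect 4th → A. New chord: A major seventh.
Root: A
Major 3rd (3rd): C♯
Perfect 5th (5th): E
Major 7th (7th): G♯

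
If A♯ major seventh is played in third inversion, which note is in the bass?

G##

A♯ major seventh in root position is A#–C##–E#–G##.
Third inversion places the seventh in the bass, which is G##.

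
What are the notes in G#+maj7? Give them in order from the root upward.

G#, B#, D##, F##

G#+maj7: augmented major seventh on G#.
root → G#
3rd (major 3rd) → B#
5th (augmented 5th) → D##
7th (major 7th) → F##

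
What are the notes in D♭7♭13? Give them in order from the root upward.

Root Db, quality dominant seventh flat thirteen:
root → Db
3rd (major 3rd) → F
5th (perfect 5th) → Ab
7th (minor 7th) → Cb
13th (minor 13th) → Bbb

Db – F – Ab – Cb – Bbb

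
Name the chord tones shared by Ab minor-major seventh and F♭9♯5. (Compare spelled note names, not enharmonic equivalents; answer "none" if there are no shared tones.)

Ab minor-major seventh: Ab Cb Eb G
F♭9♯5: Fb Ab C Ebb Gb
Common to both → Ab.

Ab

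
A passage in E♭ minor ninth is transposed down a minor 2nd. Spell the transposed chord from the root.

Transposed root: E♭ → D (minor 2nd down). So we spell D minor ninth:
Root: D
Minor 3rd (3rd): F
Perfect 5th (5th): A
Minor 7th (7th): C
Major 9th (9th): E

D – F – A – C – E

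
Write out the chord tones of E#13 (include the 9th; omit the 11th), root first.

E♯  G𝄪  B♯  D♯  F𝄪  C𝄪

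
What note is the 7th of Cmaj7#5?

Root of Cmaj7#5 = C. The 7th is a major 7th: C up a major 7th → B.

B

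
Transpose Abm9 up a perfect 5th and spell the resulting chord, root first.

A♭ up a perfect 5th → E♭. New chord: E♭ minor ninth.
- root: E♭
- minor 3rd: G♭
- perfect 5th: B♭
- minor 7th: D♭
- major 9th: F

E♭  G♭  B♭  D♭  F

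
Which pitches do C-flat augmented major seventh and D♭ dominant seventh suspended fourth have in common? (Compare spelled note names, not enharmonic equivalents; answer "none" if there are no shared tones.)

C-flat

C-flat augmented major seventh = C-flat, E-flat, G, B-flat.
D♭ dominant seventh suspended fourth = D-flat, G-flat, A-flat, C-flat.
Shared: C-flat.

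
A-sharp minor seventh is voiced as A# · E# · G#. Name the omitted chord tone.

C#

The full A-sharp minor seventh chord is A#, C#, E#, G#.
Comparing with the voicing, the minor 3rd (3rd) — C# — is absent.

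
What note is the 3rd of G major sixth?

B

Root of G major sixth = G. The 3rd is a major 3rd: G up a major 3rd → B.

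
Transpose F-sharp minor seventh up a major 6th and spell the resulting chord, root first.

D-sharp – F-sharp – A-sharp – C-sharp

A major 6th up from F-sharp is D-sharp, so the new chord is D-sharp minor seventh.
D-sharp — root
F-sharp — minor 3rd
A-sharp — perfect 5th
C-sharp — minor 7th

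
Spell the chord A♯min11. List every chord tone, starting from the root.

A♯min11: minor eleventh on A♯.
- root: A♯
- minor 3rd: C♯
- perfect 5th: E♯
- minor 7th: G♯
- major 9th: B♯
- perfect 11th: D♯

A♯ – C♯ – E♯ – G♯ – B♯ – D♯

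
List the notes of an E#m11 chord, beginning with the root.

Root E♯, quality minor eleventh:
E♯ — root
G♯ — minor 3rd
B♯ — perfect 5th
D♯ — minor 7th
F𝄪 — major 9th
A♯ — perfect 11th

E♯  G♯  B♯  D♯  F𝄪  A♯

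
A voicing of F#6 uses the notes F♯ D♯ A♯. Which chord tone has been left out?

C♯

F#6 = F♯, A♯, C♯, D♯. The voicing lacks the 5th (perfect 5th), C♯.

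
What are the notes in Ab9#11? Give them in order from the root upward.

Ab9#11 is a dominant ninth sharp eleven built on Ab.
Ab — root
C — major 3rd
Eb — perfect 5th
Gb — minor 7th
Bb — major 9th
D — augmented 11th

Ab, C, Eb, Gb, Bb, D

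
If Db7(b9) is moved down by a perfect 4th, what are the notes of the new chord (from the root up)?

Transposed root: D♭ → A♭ (perfect 4th down). So we spell A♭ dominant seventh flat nine:
Root: A♭
Major 3rd (3rd): C
Perfect 5th (5th): E♭
Minor 7th (7th): G♭
Minor 9th (9th): B𝄫

A♭, C, E♭, G♭, B𝄫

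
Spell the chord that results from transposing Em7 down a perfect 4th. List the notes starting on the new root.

A perfect 4th down from E is B, so the new chord is B minor seventh.
root → B
3rd (minor 3rd) → D
5th (perfect 5th) → F#
7th (minor 7th) → A

B, D, F#, A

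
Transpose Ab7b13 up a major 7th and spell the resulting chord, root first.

Ab up a major 7th → G. New chord: G dominant seventh flat thirteen.
root → G
3rd (major 3rd) → B
5th (perfect 5th) → D
7th (minor 7th) → F
13th (minor 13th) → Eb

G B D F Eb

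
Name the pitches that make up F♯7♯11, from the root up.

F♯7♯11: dominant seventh sharp eleven on F#.
Root: F#
Major 3rd (3rd): A#
Perfect 5th (5th): C#
Minor 7th (7th): E
Augmented 11th (11th): B#

F#  A#  C#  E  B#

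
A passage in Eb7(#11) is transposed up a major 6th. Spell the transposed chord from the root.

C, E, G, Bb, F#

Eb up a major 6th → C. New chord: C dominant seventh sharp eleven.
C — root
E — major 3rd
G — perfect 5th
Bb — minor 7th
F# — augmented 11th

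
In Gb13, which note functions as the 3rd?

B♭

Gb13 is built on G♭; its 3rd is a major 3rd above the root.
A third above G uses the letter B, and the major 3rd above G♭ is B♭.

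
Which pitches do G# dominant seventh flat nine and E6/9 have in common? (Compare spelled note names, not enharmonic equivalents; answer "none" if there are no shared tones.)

G# dominant seventh flat nine = G#, B#, D#, F#, A.
E6/9 = E, G#, B, C#, F#.
Shared: G#, F#.

G#  F#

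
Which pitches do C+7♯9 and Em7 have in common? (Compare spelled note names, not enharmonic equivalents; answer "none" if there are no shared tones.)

E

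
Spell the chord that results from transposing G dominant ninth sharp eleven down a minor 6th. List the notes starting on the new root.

A minor 6th down from G is B, so the new chord is B dominant ninth sharp eleven.
root → B
3rd (major 3rd) → D#
5th (perfect 5th) → F#
7th (minor 7th) → A
9th (major 9th) → C#
11th (augmented 11th) → E#

B D# F# A C# E#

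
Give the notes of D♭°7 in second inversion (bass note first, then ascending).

D♭°7 = Db–Fb–Abb–Cbb; second inversion → fifth (Abb) lowest.

Abb – Cbb – Db – Fb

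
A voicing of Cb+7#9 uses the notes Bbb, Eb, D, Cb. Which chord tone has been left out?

G

The full Cb+7#9 chord is Cb, Eb, G, Bbb, D.
Comparing with the voicing, the augmented 5th (5th) — G — is absent.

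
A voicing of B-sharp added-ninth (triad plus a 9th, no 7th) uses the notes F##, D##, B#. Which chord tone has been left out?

B-sharp added-ninth = B#, D##, F##, C##. The voicing lacks the 9th (major 9th), C##.

C##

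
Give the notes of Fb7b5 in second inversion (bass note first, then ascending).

In root position, Fb7b5 is Fb–Ab–Cbb–Ebb.
Second inversion puts the fifth (Cbb) in the bass.

Cbb  Ebb  Fb  Ab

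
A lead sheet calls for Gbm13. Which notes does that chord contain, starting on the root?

Gb, Bbb, Db, Fb, Ab, Cb, Eb

Gbm13: minor thirteenth on Gb.
root → Gb
3rd (minor 3rd) → Bbb
5th (perfect 5th) → Db
7th (minor 7th) → Fb
9th (major 9th) → Ab
11th (perfect 11th) → Cb
13th (major 13th) → Eb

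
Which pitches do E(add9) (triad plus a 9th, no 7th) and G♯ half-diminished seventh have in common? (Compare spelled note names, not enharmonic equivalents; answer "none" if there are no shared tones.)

G♯, B, F♯

E(add9) = E, G♯, B, F♯.
G♯ half-diminished seventh = G♯, B, D, F♯.
Shared: G♯, B, F♯.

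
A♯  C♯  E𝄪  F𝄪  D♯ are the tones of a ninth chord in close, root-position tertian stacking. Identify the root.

Arranged so that each adjacent pair is a third by letter name: D♯ – F𝄪 – A♯ – C♯ – E𝄪.
The bottom of that stack, D♯, is the root (this is D♯ dominant seventh sharp nine).

D♯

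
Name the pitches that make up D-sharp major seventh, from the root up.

D#, F##, A#, C##

D-sharp major seventh is a major seventh built on D#.
root → D#
3rd (major 3rd) → F##
5th (perfect 5th) → A#
7th (major 7th) → C##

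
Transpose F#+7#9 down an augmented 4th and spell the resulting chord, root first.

Transposed root: F# → C (augmented 4th down). So we spell C dominant seventh sharp nine sharp five:
root → C
3rd (major 3rd) → E
5th (augmented 5th) → G#
7th (minor 7th) → Bb
9th (augmented 9th) → D#

C, E, G#, Bb, D#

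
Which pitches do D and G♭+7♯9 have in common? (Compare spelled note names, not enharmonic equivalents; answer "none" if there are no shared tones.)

D: D F# A
G♭+7♯9: Gb Bb D Fb A
Common to both → D, A.

D, A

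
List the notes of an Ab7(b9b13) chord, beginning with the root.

A♭, C, E♭, G♭, B𝄫, F♭

Ab7(b9b13) is a dominant seventh flat nine flat thirteen built on A♭.
root → A♭
3rd (major 3rd) → C
5th (perfect 5th) → E♭
7th (minor 7th) → G♭
9th (minor 9th) → B𝄫
13th (minor 13th) → F♭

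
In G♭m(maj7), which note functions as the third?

B𝄫

Root of G♭m(maj7) = G♭. The 3rd is a minor 3rd: G♭ up a minor 3rd → B𝄫.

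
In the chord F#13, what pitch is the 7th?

Root of F#13 = F#. The 7th is a minor 7th: F# up a minor 7th → E.

E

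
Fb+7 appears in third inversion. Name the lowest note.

E𝄫

Fb+7 = F♭–A♭–C–E𝄫. Third inversion → seventh in the bass = E𝄫.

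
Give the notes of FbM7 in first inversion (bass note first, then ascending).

Ab  Cb  Eb  Fb

FbM7 = Fb–Ab–Cb–Eb; first inversion → third (Ab) lowest.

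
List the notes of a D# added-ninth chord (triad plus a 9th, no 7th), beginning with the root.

D# added-ninth: added-ninth on D#.
- root: D#
- major 3rd: F##
- perfect 5th: A#
- major 9th: E#

D# F## A# E#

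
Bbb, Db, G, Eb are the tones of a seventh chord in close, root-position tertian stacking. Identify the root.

Arranged so that each adjacent pair is a third by letter name: Eb – G – Bbb – Db.
The bottom of that stack, Eb, is the root (this is Eb dominant seventh flat five).

Eb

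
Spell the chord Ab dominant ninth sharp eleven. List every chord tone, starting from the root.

Ab dominant ninth sharp eleven is a dominant ninth sharp eleven built on A-flat.
root → A-flat
3rd (major 3rd) → C
5th (perfect 5th) → E-flat
7th (minor 7th) → G-flat
9th (major 9th) → B-flat
11th (augmented 11th) → D

A-flat – C – E-flat – G-flat – B-flat – D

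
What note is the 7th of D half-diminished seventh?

D half-diminished seventh is built on D; its 7th is a minor 7th above the root.
A seventh above D uses the letter C, and the minor 7th above D is C.

C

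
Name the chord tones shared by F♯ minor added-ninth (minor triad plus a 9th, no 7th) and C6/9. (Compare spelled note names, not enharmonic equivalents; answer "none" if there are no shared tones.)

F♯ minor added-ninth = F#, A, C#, G#.
C6/9 = C, E, G, A, D.
Shared: A.

A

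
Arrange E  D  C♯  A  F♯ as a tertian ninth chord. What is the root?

Arranged so that each adjacent pair is a third by letter name: D – F♯ – A – C♯ – E.
The bottom of that stack, D, is the root (this is D major ninth).

D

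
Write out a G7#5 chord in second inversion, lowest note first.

In root position, G7#5 is G–B–D#–F.
Second inversion puts the fifth (D#) in the bass.

D# F G B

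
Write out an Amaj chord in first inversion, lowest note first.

C#  E  A

Amaj = A–C#–E; first inversion → third (C#) lowest.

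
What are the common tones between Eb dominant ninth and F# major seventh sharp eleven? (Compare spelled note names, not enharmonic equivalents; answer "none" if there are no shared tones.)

none

Eb dominant ninth: E♭ G B♭ D♭ F
F# major seventh sharp eleven: F♯ A♯ C♯ E♯ B♯
Common to both → none.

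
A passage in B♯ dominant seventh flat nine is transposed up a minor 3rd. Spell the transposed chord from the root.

D♯  F𝄪  A♯  C♯  E

Transposed root: B♯ → D♯ (minor 3rd up). So we spell D♯ dominant seventh flat nine:
D♯ — root
F𝄪 — major 3rd
A♯ — perfect 5th
C♯ — minor 7th
E — minor 9th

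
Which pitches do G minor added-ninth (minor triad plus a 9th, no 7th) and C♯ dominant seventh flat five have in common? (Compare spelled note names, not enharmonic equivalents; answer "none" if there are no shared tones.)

G minor added-ninth: G B-flat D A
C♯ dominant seventh flat five: C-sharp E-sharp G B
Common to both → G.

G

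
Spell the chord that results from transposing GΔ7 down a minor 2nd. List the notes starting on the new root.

Transposed root: G → F♯ (minor 2nd down). So we spell F♯ major seventh:
F♯ — root
A♯ — major 3rd
C♯ — perfect 5th
E♯ — major 7th

F♯ A♯ C♯ E♯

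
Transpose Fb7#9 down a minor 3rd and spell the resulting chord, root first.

Db – F – Ab – Cb – E

A minor 3rd down from Fb is Db, so the new chord is Db dominant seventh sharp nine.
root → Db
3rd (major 3rd) → F
5th (perfect 5th) → Ab
7th (minor 7th) → Cb
9th (augmented 9th) → E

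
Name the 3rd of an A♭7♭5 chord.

C

Root of A♭7♭5 = Ab. The 3rd is a major 3rd: Ab up a major 3rd → C.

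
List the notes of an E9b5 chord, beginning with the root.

E9b5: dominant ninth flat five on E.
E — root
G♯ — major 3rd
B♭ — diminished 5th
D — minor 7th
F♯ — major 9th

E – G♯ – B♭ – D – F♯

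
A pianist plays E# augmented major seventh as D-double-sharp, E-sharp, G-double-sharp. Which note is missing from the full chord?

B-double-sharp

E# augmented major seventh = E-sharp, G-double-sharp, B-double-sharp, D-double-sharp. The voicing lacks the 5th (augmented 5th), B-double-sharp.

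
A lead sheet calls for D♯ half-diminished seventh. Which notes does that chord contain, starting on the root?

D♯ half-diminished seventh is a half-diminished seventh built on D-sharp.
- root: D-sharp
- minor 3rd: F-sharp
- diminished 5th: A
- minor 7th: C-sharp

D-sharp, F-sharp, A, C-sharp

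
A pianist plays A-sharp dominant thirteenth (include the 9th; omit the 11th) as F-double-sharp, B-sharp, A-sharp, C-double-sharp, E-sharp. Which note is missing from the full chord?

A-sharp dominant thirteenth = A-sharp, C-double-sharp, E-sharp, G-sharp, B-sharp, F-double-sharp. The voicing lacks the 7th (minor 7th), G-sharp.

G-sharp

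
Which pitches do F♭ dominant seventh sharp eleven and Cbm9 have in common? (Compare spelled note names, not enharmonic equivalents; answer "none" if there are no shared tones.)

F♭ dominant seventh sharp eleven: F♭ A♭ C♭ E𝄫 B♭
Cbm9: C♭ E𝄫 G♭ B𝄫 D♭
Common to both → C♭, E𝄫.

C♭, E𝄫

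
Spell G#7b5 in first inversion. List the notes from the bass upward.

G#7b5 = G♯–B♯–D–F♯; first inversion → third (B♯) lowest.

B♯  D  F♯  G♯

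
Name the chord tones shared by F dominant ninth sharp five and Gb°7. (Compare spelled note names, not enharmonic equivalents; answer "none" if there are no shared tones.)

none

F dominant ninth sharp five = F, A, C#, Eb, G.
Gb°7 = Gb, Bbb, Dbb, Fbb.
Shared: none.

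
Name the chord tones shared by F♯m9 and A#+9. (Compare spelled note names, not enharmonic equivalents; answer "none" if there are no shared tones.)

G#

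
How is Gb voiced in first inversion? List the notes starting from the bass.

B♭, D♭, G♭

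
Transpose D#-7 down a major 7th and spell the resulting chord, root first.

D♯ down a major 7th → E. New chord: E minor seventh.
root → E
3rd (minor 3rd) → G
5th (perfect 5th) → B
7th (minor 7th) → D

E – G – B – D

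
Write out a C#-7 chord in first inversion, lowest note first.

E  G#  B  C#

C#-7 = C#–E–G#–B; first inversion → third (E) lowest.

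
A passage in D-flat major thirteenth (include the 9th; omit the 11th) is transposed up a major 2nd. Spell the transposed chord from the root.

A major 2nd up from Db is Eb, so the new chord is Eb major thirteenth.
Root: Eb
Major 3rd (3rd): G
Perfect 5th (5th): Bb
Major 7th (7th): D
Major 9th (9th): F
Major 13th (13th): C

Eb  G  Bb  D  F  C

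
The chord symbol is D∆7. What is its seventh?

C#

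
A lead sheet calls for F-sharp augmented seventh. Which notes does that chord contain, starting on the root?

F-sharp – A-sharp – C-double-sharp – E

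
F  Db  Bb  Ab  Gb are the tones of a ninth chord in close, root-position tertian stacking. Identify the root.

Gb

Arranged so that each adjacent pair is a third by letter name: Gb – Bb – Db – F – Ab.
The bottom of that stack, Gb, is the root (this is Gb major ninth).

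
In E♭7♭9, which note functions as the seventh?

D♭

E♭7♭9 is built on E♭; its 7th is a minor 7th above the root.
A seventh above E uses the letter D, and the minor 7th above E♭ is D♭.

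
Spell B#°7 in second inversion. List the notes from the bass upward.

F# – A – B# – D#

In root position, B#°7 is B#–D#–F#–A.
Second inversion puts the fifth (F#) in the bass.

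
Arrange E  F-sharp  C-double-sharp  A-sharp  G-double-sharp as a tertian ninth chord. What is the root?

Stacking in thirds gives F-sharp – A-sharp – C-double-sharp – E – G-double-sharp, so F-sharp is the root — F-sharp dominant seventh sharp nine sharp five.

F-sharp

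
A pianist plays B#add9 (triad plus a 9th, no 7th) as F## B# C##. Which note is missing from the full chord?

D##

The full B#add9 chord is B#, D##, F##, C##.
Comparing with the voicing, the major 3rd (3rd) — D## — is absent.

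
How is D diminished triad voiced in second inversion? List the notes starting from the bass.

In root position, D diminished triad is D–F–Ab.
Second inversion puts the fifth (Ab) in the bass.

Ab D F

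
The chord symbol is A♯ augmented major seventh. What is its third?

A♯ augmented major seventh is built on A-sharp; its 3rd is a major 3rd above the root.
A third above A uses the letter C, and the major 3rd above A-sharp is C-double-sharp.

C-double-sharp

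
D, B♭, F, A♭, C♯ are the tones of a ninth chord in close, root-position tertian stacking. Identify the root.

B♭

Stacking in thirds gives B♭ – D – F – A♭ – C♯, so B♭ is the root — B♭ dominant seventh sharp nine.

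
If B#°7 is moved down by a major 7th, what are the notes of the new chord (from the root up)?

B# down a major 7th → C#. New chord: C# diminished seventh.
root → C#
3rd (minor 3rd) → E
5th (diminished 5th) → G
7th (diminished 7th) → Bb

C# E G Bb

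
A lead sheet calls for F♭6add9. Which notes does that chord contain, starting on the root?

Root Fb, quality six-nine:
- root: Fb
- major 3rd: Ab
- perfect 5th: Cb
- major 6th: Db
- major 9th: Gb

Fb  Ab  Cb  Db  Gb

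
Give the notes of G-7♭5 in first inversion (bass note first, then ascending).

Bb, Db, F, G

G-7♭5 = G–Bb–Db–F; first inversion → third (Bb) lowest.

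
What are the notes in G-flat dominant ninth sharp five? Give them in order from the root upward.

Gb  Bb  D  Fb  Ab

G-flat dominant ninth sharp five: dominant ninth sharp five on Gb.
Gb — root
Bb — major 3rd
D — augmented 5th
Fb — minor 7th
Ab — major 9th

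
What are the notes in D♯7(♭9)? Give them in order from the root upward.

D♯7(♭9) is a dominant seventh flat nine built on D#.
Root: D#
Major 3rd (3rd): F##
Perfect 5th (5th): A#
Minor 7th (7th): C#
Minor 9th (9th): E

D# F## A# C# E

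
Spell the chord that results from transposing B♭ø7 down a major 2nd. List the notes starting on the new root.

A major 2nd down from B♭ is A♭, so the new chord is A♭ half-diminished seventh.
- root: A♭
- minor 3rd: C♭
- diminished 5th: E𝄫
- minor 7th: G♭

A♭ C♭ E𝄫 G♭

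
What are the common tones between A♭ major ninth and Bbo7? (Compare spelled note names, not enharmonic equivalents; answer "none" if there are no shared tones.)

B♭

A♭ major ninth: A♭ C E♭ G B♭
Bbo7: B♭ D♭ F♭ A𝄫
Common to both → B♭.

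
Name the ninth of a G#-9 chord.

G#-9 is built on G#; its 9th is a major 9th above the root.
A second above G uses the letter A, and the major 9th above G# is A#.

A#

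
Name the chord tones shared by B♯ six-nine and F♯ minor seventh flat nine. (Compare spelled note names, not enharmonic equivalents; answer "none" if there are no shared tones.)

none

B♯ six-nine: B# D## F## G## C##
F♯ minor seventh flat nine: F# A C# E G
Common to both → none.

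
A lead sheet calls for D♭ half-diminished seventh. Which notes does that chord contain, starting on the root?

Db, Fb, Abb, Cb

D♭ half-diminished seventh: half-diminished seventh on Db.
Db — root
Fb — minor 3rd
Abb — diminished 5th
Cb — minor 7th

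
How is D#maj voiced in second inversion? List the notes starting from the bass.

D#maj = D#–F##–A#; second inversion → fifth (A#) lowest.

A# D# F##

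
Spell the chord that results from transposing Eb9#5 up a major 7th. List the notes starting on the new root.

D, F#, A#, C, E

Eb up a major 7th → D. New chord: D dominant ninth sharp five.
- root: D
- major 3rd: F#
- augmented 5th: A#
- minor 7th: C
- major 9th: E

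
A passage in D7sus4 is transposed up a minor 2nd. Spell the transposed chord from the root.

Eb, Ab, Bb, Db

A minor 2nd up from D is Eb, so the new chord is Eb dominant seventh suspended fourth.
root → Eb
4th (perfect 4th) → Ab
5th (perfect 5th) → Bb
7th (minor 7th) → Db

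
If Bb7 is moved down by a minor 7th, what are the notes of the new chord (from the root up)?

Transposed root: Bb → C (minor 7th down). So we spell C dominant seventh:
- root: C
- major 3rd: E
- perfect 5th: G
- minor 7th: Bb

C, E, G, Bb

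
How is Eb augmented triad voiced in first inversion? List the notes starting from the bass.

G  B  E-flat

Eb augmented triad = E-flat–G–B; first inversion → third (G) lowest.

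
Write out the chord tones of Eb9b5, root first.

Eb, G, Bbb, Db, F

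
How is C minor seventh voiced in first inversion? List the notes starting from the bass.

C minor seventh = C–Eb–G–Bb; first inversion → third (Eb) lowest.

Eb G Bb C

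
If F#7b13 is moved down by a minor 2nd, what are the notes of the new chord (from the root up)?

E# – G## – B# – D# – C#

F# down a minor 2nd → E#. New chord: E# dominant seventh flat thirteen.
root → E#
3rd (major 3rd) → G##
5th (perfect 5th) → B#
7th (minor 7th) → D#
13th (minor 13th) → C#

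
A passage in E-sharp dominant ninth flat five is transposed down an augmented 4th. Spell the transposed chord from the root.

An augmented 4th down from E-sharp is B, so the new chord is B dominant ninth flat five.
B — root
D-sharp — major 3rd
F — diminished 5th
A — minor 7th
C-sharp — major 9th

B  D-sharp  F  A  C-sharp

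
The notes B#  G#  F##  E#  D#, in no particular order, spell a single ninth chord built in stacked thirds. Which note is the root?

E#

Arranged so that each adjacent pair is a third by letter name: E# – G# – B# – D# – F##.
The bottom of that stack, E#, is the root (this is E# minor ninth).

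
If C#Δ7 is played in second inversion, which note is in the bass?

C#Δ7 in root position is C#–E#–G#–B#.
Second inversion places the fifth in the bass, which is G#.

G#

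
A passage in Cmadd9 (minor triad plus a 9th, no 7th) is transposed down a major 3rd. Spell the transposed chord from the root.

Ab Cb Eb Bb

C down a major 3rd → Ab. New chord: Ab minor added-ninth.
Root: Ab
Minor 3rd (3rd): Cb
Perfect 5th (5th): Eb
Major 9th (9th): Bb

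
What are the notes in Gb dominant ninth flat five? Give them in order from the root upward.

Gb dominant ninth flat five: dominant ninth flat five on G-flat.
root → G-flat
3rd (major 3rd) → B-flat
5th (diminished 5th) → D-double-flat
7th (minor 7th) → F-flat
9th (major 9th) → A-flat

G-flat  B-flat  D-double-flat  F-flat  A-flat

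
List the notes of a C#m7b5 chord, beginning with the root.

Root C#, quality half-diminished seventh:
C# — root
E — minor 3rd
G — diminished 5th
B — minor 7th

C#  E  G  B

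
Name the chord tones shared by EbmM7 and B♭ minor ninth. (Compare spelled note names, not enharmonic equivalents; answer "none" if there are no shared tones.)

EbmM7: Eb Gb Bb D
B♭ minor ninth: Bb Db F Ab C
Common to both → Bb.

Bb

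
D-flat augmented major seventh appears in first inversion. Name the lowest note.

D-flat augmented major seventh in root position is D-flat–F–A–C.
First inversion places the third in the bass, which is F.

F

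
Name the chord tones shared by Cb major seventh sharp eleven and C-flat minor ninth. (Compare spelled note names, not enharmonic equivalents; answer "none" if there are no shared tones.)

C-flat – G-flat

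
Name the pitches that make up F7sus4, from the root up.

Root F, quality dominant seventh suspended fourth:
Root: F
Perfect 4th (4th): B♭
Perfect 5th (5th): C
Minor 7th (7th): E♭

F – B♭ – C – E♭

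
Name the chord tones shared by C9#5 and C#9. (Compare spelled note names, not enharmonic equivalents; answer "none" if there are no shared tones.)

G#

C9#5: C E G# Bb D
C#9: C# E# G# B D#
Common to both → G#.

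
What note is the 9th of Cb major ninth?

Db

Cb major ninth is built on Cb; its 9th is a major 9th above the root.
A second above C uses the letter D, and the major 9th above Cb is Db.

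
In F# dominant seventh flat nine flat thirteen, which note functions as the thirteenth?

D

Root of F# dominant seventh flat nine flat thirteen = F#. The 13th is a minor 13th: F# up a minor 13th → D.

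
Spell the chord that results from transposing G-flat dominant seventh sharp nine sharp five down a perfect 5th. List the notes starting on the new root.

A perfect 5th down from Gb is Cb, so the new chord is Cb dominant seventh sharp nine sharp five.
root → Cb
3rd (major 3rd) → Eb
5th (augmented 5th) → G
7th (minor 7th) → Bbb
9th (augmented 9th) → D

Cb – Eb – G – Bbb – D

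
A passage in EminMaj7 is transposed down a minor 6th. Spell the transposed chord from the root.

G# B D# F##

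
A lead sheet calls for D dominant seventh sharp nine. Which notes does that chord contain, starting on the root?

Root D, quality dominant seventh sharp nine:
root → D
3rd (major 3rd) → F-sharp
5th (perfect 5th) → A
7th (minor 7th) → C
9th (augmented 9th) → E-sharp

D F-sharp A C E-sharp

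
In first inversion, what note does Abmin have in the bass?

Abmin in root position is A♭–C♭–E♭.
First inversion places the third in the bass, which is C♭.

C♭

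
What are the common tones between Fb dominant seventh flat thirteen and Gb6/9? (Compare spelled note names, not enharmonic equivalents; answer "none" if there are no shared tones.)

Fb dominant seventh flat thirteen: F♭ A♭ C♭ E𝄫 D𝄫
Gb6/9: G♭ B♭ D♭ E♭ A♭
Common to both → A♭.

A♭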